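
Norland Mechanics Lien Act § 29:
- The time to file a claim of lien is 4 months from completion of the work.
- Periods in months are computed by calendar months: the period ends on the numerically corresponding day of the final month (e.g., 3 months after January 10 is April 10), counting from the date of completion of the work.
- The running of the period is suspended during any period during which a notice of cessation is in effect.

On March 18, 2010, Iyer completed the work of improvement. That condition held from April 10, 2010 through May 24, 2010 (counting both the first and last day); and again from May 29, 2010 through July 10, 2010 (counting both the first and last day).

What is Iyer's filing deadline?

October 14, 2010

4 months after March 18, 2010 is July 18, 2010.
From April 10, 2010 through May 24, 2010 inclusive is 45 days; tolling adds 45 days: July 18, 2010 + 45 days = September 1, 2010.
From May 29, 2010 through July 10, 2010 inclusive is 43 days; tolling adds 43 days: September 1, 2010 + 43 days = October 14, 2010.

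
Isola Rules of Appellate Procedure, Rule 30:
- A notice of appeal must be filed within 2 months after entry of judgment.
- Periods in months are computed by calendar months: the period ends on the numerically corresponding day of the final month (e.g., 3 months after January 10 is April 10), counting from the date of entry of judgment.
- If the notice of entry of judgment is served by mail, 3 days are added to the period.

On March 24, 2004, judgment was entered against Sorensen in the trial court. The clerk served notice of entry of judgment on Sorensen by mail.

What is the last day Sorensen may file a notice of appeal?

2 months after March 24, 2004 is May 24, 2004.
Service was by mail, adding 3 days: May 24, 2004 + 3 days = May 27, 2004.

May 27, 2004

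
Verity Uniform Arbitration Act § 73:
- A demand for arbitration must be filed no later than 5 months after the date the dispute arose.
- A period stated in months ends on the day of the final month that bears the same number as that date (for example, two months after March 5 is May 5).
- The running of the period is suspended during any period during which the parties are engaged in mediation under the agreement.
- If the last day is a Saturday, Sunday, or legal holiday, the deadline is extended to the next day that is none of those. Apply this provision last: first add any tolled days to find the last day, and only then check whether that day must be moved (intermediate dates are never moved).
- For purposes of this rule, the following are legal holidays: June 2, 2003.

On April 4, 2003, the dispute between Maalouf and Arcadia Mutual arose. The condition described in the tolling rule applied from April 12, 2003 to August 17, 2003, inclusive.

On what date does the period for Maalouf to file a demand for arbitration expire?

5 months after April 4, 2003 is September 4, 2003.
From April 12, 2003 through August 17, 2003 inclusive is 128 days; tolling adds 128 days: September 4, 2003 + 128 days = January 10, 2004.
January 10, 2004 is Saturday; January 11, 2004 is Sunday. The next qualifying day is January 12, 2004.

January 12, 2004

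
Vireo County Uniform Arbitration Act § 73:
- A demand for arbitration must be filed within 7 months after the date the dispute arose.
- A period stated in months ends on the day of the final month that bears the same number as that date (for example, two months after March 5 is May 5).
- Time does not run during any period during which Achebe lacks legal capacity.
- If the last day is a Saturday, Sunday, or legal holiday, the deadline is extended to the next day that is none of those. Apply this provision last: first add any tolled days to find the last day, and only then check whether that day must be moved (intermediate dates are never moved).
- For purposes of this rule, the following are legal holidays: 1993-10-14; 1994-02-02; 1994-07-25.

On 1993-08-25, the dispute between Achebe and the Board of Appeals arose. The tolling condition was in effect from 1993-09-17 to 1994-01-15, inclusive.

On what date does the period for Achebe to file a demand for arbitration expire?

7 months after 1993-08-25 is March 25, 1994.
From September 17, 1993 through January 15, 1994 inclusive is 121 days; tolling adds 121 days: March 25, 1994 + 121 days = July 24, 1994.
July 24, 1994 is Sunday; July 25, 1994 is a listed holiday. The next qualifying day is July 26, 1994.

July 26, 1994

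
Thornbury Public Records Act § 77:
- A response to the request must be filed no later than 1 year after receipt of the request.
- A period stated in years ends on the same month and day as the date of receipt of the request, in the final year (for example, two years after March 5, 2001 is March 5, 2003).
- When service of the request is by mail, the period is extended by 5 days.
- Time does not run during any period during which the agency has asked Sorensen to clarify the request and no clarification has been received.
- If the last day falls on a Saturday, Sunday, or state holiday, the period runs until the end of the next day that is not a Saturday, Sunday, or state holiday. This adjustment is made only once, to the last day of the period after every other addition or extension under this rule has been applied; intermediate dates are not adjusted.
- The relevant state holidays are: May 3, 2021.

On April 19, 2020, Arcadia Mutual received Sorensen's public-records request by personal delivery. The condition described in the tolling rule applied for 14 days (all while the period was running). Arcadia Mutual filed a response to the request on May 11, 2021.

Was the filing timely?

1 year after April 19, 2020 is April 19, 2021.
Service was not by mail, so no mail extension applies.
Tolling adds 14 days: April 19, 2021 + 14 days = May 3, 2021.
May 3, 2021 is a listed holiday. The next qualifying day is May 4, 2021.
The deadline is May 4, 2021; the filing on May 11, 2021 is after that date.

No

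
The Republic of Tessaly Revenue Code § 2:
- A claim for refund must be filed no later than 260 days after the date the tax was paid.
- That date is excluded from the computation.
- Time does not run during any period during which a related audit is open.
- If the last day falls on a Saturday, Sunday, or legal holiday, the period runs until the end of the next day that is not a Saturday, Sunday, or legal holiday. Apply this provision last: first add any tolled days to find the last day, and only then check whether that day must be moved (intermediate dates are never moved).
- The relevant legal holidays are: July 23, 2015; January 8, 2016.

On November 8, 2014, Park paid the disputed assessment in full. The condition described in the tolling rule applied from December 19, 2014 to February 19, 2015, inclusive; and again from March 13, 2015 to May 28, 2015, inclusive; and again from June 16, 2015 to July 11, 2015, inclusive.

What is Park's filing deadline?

January 11, 2016

260 days after November 8, 2014 is July 26, 2015.
From December 19, 2014 through February 19, 2015 inclusive is 63 days; tolling adds 63 days: July 26, 2015 + 63 days = September 27, 2015.
From March 13, 2015 through May 28, 2015 inclusive is 77 days; tolling adds 77 days: September 27, 2015 + 77 days = December 13, 2015.
From June 16, 2015 through July 11, 2015 inclusive is 26 days; tolling adds 26 days: December 13, 2015 + 26 days = January 8, 2016.
January 8, 2016 is a listed holiday; January 9, 2016 is Saturday; January 10, 2016 is Sunday. The next qualifying day is January 11, 2016.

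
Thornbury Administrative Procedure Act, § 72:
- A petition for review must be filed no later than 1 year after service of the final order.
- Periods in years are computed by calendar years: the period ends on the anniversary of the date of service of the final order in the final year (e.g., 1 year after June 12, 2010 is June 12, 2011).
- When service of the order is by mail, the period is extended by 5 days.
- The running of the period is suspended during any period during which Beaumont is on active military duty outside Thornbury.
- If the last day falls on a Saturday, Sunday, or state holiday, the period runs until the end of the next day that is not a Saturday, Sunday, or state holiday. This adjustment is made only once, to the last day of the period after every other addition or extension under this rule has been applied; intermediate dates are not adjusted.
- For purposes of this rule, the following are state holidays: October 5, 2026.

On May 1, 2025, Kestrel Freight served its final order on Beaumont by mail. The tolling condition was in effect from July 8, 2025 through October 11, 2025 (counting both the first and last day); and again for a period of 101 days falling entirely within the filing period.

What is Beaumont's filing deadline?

1 year after May 1, 2025 is May 1, 2026.
Service was by mail, adding 5 days: May 1, 2026 + 5 days = May 6, 2026.
From July 8, 2025 through October 11, 2025 inclusive is 96 days; tolling adds 96 days: May 6, 2026 + 96 days = August 10, 2026.
Tolling adds 101 days: August 10, 2026 + 101 days = November 19, 2026.
November 19, 2026 is a Thursday and not a state holiday, so no extension applies.

November 19, 2026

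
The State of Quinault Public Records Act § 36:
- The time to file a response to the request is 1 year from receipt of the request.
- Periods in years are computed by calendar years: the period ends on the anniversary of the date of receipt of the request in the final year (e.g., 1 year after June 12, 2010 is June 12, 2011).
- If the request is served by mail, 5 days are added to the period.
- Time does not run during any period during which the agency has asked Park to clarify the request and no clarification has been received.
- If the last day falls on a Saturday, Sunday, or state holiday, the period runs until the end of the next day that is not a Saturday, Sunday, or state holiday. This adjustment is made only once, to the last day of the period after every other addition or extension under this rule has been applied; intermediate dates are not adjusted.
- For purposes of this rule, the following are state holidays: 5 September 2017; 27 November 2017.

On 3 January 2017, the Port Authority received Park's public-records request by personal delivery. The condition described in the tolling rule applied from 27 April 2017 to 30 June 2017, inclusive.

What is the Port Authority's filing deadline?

March 9, 2018

1 year after 3 January 2017 is January 3, 2018.
Service was not by mail, so no mail extension applies.
From April 27, 2017 through June 30, 2017 inclusive is 65 days; tolling adds 65 days: January 3, 2018 + 65 days = March 9, 2018.
March 9, 2018 is a Friday and not a state holiday, so no extension applies.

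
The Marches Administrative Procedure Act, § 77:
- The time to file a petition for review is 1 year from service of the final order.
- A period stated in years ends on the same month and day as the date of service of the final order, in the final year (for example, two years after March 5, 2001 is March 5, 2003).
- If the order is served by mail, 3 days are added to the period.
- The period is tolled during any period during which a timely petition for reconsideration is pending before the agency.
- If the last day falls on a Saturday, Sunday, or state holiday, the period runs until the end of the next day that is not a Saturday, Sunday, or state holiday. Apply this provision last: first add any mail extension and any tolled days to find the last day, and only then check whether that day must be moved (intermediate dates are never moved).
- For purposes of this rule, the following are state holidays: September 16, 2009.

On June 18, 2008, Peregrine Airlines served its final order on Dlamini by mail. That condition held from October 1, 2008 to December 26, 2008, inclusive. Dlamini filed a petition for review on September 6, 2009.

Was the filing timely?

1 year after June 18, 2008 is June 18, 2009.
Service was by mail, adding 3 days: June 18, 2009 + 3 days = June 21, 2009.
From October 1, 2008 through December 26, 2008 inclusive is 87 days; tolling adds 87 days: June 21, 2009 + 87 days = September 16, 2009.
September 16, 2009 is a listed holiday. The next qualifying day is September 17, 2009.
The deadline is September 17, 2009; the filing on September 6, 2009 is on or before that date.

Yes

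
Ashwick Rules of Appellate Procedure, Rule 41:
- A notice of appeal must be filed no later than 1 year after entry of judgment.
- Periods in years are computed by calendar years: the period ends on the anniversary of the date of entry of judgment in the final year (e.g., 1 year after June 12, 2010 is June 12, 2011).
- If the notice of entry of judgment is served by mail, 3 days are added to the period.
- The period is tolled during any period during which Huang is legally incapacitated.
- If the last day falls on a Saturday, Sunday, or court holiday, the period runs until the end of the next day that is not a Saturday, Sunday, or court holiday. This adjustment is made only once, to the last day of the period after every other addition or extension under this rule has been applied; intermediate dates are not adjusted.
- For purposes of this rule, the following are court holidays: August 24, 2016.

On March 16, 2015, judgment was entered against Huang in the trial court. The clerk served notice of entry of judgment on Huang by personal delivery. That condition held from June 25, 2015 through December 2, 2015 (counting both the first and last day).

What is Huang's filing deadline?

August 25, 2016

1 year after March 16, 2015 is March 16, 2016.
Service was not by mail, so no mail extension applies.
From June 25, 2015 through December 2, 2015 inclusive is 161 days; tolling adds 161 days: March 16, 2016 + 161 days = August 24, 2016.
August 24, 2016 is a listed holiday. The next qualifying day is August 25, 2016.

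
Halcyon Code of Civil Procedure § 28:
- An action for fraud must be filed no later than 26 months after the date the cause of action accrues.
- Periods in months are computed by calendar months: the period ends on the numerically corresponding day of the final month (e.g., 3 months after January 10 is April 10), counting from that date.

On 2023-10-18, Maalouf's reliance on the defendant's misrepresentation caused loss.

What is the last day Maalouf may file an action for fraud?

26 months after 2023-10-18 is December 18, 2025.

December 18, 2025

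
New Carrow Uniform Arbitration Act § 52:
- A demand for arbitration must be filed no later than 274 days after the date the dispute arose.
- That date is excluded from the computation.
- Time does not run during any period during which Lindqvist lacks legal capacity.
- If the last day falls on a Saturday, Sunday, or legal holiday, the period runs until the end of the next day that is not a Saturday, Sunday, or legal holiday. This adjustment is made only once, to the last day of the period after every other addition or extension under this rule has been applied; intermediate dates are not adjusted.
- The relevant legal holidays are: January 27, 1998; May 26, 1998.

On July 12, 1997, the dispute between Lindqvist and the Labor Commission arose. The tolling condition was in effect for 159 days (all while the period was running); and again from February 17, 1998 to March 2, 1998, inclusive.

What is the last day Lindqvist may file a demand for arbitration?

274 days after July 12, 1997 is April 12, 1998.
Tolling adds 159 days: April 12, 1998 + 159 days = September 18, 1998.
From February 17, 1998 through March 2, 1998 inclusive is 14 days; tolling adds 14 days: September 18, 1998 + 14 days = October 2, 1998.
October 2, 1998 is a Friday and not a legal holiday, so no extension applies.

October 2, 1998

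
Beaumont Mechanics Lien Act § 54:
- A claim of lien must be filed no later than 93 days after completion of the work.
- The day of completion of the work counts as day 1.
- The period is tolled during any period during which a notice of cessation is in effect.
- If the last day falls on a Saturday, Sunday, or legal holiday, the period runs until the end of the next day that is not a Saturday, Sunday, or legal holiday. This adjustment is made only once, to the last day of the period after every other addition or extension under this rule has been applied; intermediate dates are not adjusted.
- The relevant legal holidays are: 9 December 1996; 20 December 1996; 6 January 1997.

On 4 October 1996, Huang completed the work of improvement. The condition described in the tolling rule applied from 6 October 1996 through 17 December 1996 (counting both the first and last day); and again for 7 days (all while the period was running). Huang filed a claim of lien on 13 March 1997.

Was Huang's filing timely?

Counting 4 October 1996 as day 1, day 93 is January 4, 1997.
From October 6, 1996 through December 17, 1996 inclusive is 73 days; tolling adds 73 days: January 4, 1997 + 73 days = March 18, 1997.
Tolling adds 7 days: March 18, 1997 + 7 days = March 25, 1997.
March 25, 1997 is a Tuesday and not a legal holiday, so no extension applies.
The deadline is March 25, 1997; the filing on March 13, 1997 is on or before that date.

Yes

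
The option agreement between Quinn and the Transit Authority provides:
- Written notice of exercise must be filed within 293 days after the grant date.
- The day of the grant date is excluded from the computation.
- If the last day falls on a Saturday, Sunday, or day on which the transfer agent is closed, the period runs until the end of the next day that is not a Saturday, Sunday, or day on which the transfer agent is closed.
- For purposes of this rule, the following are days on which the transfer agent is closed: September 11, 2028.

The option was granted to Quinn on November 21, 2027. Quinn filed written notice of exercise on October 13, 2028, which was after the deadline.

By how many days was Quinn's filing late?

31 days

293 days after November 21, 2027 is September 9, 2028.
September 9, 2028 is Saturday; September 10, 2028 is Sunday; September 11, 2028 is a listed holiday. The next qualifying day is September 12, 2028.
The deadline is September 12, 2028; from September 12, 2028 to October 13, 2028 is 31 days.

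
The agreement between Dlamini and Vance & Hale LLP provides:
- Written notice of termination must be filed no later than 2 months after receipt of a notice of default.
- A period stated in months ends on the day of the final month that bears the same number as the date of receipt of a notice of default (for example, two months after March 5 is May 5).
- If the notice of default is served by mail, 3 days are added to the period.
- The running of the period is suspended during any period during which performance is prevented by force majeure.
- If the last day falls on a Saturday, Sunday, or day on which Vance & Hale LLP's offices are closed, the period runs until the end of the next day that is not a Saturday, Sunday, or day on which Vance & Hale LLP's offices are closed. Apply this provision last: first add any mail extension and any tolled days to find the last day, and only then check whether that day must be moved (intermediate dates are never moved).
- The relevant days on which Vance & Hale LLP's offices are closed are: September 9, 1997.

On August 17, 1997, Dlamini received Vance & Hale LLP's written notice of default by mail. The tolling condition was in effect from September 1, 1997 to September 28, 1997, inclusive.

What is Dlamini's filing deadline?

2 months after August 17, 1997 is October 17, 1997.
Service was by mail, adding 3 days: October 17, 1997 + 3 days = October 20, 1997.
From September 1, 1997 through September 28, 1997 inclusive is 28 days; tolling adds 28 days: October 20, 1997 + 28 days = November 17, 1997.
November 17, 1997 is a Monday and not a day on which Vance & Hale LLP's offices are closed, so no extension applies.

November 17, 1997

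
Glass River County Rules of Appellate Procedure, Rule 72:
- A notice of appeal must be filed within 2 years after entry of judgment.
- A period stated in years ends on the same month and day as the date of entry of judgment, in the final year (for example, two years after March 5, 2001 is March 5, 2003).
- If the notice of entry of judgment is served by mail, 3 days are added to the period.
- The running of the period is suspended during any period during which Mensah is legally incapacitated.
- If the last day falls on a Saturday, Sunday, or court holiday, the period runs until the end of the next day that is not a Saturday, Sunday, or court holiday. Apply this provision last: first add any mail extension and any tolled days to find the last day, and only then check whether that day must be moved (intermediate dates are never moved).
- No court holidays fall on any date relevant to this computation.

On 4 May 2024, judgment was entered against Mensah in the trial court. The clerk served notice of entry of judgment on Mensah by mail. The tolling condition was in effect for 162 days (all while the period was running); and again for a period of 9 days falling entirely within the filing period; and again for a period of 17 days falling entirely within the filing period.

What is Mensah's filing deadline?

November 11, 2026

2 years after 4 May 2024 is May 4, 2026.
Service was by mail, adding 3 days: May 4, 2026 + 3 days = May 7, 2026.
Tolling adds 162 days: May 7, 2026 + 162 days = October 16, 2026.
Tolling adds 9 days: October 16, 2026 + 9 days = October 25, 2026.
Tolling adds 17 days: October 25, 2026 + 17 days = November 11, 2026.
November 11, 2026 is a Wednesday and not a court holiday, so no extension applies.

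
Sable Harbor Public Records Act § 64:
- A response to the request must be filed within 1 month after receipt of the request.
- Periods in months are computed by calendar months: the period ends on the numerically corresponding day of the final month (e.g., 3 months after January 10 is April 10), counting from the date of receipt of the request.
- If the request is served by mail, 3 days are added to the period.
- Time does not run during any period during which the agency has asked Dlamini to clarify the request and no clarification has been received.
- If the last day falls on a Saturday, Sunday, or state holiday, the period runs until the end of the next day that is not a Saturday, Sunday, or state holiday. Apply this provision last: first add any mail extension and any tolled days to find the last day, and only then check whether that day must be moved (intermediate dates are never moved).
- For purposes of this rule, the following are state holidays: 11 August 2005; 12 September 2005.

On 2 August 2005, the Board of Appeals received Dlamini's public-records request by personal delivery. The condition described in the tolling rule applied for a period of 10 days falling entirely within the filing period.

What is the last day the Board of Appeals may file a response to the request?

1 month after 2 August 2005 is September 2, 2005.
Service was not by mail, so no mail extension applies.
Tolling adds 10 days: September 2, 2005 + 10 days = September 12, 2005.
September 12, 2005 is a listed holiday. The next qualifying day is September 13, 2005.

September 13, 2005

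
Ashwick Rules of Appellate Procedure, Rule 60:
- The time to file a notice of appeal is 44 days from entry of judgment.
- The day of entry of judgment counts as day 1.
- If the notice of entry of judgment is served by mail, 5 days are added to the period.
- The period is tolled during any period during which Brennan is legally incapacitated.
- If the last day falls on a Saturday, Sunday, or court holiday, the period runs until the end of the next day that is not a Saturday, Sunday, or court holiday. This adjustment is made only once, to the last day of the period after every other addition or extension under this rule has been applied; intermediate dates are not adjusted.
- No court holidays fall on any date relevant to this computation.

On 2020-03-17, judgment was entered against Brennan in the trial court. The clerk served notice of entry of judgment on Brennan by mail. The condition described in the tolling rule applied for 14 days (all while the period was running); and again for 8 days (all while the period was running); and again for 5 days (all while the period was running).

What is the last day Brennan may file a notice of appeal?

Counting 2020-03-17 as day 1, day 44 is April 29, 2020.
Service was by mail, adding 5 days: April 29, 2020 + 5 days = May 4, 2020.
Tolling adds 14 days: May 4, 2020 + 14 days = May 18, 2020.
Tolling adds 8 days: May 18, 2020 + 8 days = May 26, 2020.
Tolling adds 5 days: May 26, 2020 + 5 days = May 31, 2020.
May 31, 2020 is Sunday. The next qualifying day is June 1, 2020.

June 1, 2020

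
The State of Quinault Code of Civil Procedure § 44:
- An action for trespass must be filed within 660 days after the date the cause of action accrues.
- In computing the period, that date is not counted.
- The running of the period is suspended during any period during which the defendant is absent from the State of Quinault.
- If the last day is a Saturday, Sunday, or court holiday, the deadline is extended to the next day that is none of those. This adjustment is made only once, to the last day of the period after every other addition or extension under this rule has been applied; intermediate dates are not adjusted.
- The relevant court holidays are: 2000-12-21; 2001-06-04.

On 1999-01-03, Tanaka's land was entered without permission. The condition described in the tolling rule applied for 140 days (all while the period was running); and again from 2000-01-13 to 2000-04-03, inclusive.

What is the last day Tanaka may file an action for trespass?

660 days after 1999-01-03 is October 24, 2000.
Tolling adds 140 days: October 24, 2000 + 140 days = March 13, 2001.
From January 13, 2000 through April 3, 2000 inclusive is 82 days; tolling adds 82 days: March 13, 2001 + 82 days = June 3, 2001.
June 3, 2001 is Sunday; June 4, 2001 is a listed holiday. The next qualifying day is June 5, 2001.

June 5, 2001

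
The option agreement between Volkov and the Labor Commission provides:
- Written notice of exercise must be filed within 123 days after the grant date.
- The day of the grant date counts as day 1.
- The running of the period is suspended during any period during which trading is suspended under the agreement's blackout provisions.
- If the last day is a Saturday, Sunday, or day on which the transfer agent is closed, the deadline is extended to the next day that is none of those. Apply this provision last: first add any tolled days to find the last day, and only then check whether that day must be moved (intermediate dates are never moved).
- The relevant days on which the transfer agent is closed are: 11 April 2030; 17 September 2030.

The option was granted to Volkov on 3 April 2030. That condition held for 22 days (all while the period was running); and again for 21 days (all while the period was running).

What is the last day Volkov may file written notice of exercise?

Counting 3 April 2030 as day 1, day 123 is August 3, 2030.
Tolling adds 22 days: August 3, 2030 + 22 days = August 25, 2030.
Tolling adds 21 days: August 25, 2030 + 21 days = September 15, 2030.
September 15, 2030 is Sunday. The next qualifying day is September 16, 2030.

September 16, 2030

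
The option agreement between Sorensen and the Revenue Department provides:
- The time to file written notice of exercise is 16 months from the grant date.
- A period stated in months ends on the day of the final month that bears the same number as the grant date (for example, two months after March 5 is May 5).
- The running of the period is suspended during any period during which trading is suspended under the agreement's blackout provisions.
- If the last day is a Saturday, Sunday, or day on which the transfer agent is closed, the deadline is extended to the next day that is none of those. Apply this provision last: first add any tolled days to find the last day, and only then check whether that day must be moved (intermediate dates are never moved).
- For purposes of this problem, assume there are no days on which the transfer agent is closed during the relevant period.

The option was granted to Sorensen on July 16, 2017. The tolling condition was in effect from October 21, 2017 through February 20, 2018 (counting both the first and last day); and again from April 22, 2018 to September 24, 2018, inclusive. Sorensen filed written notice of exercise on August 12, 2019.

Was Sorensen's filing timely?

Yes

16 months after July 16, 2017 is November 16, 2018.
From October 21, 2017 through February 20, 2018 inclusive is 123 days; tolling adds 123 days: November 16, 2018 + 123 days = March 19, 2019.
From April 22, 2018 through September 24, 2018 inclusive is 156 days; tolling adds 156 days: March 19, 2019 + 156 days = August 22, 2019.
August 22, 2019 is a Thursday and not a day on which the transfer agent is closed, so no extension applies.
The deadline is August 22, 2019; the filing on August 12, 2019 is on or before that date.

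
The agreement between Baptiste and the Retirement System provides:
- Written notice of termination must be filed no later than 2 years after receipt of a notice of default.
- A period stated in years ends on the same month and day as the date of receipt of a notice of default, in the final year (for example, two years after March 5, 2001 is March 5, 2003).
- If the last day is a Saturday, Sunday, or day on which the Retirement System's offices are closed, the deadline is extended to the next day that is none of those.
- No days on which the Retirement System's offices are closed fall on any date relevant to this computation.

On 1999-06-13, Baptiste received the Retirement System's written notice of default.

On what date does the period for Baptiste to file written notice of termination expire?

2 years after 1999-06-13 is June 13, 2001.
June 13, 2001 is a Wednesday and not a day on which the Retirement System's offices are closed, so no extension applies.

June 13, 2001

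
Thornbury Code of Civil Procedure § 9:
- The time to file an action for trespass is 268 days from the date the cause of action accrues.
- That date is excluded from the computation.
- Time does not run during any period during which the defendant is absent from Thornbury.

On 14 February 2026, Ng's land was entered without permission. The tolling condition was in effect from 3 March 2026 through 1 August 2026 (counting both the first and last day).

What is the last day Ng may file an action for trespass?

April 10, 2027

268 days after 14 February 2026 is November 9, 2026.
From March 3, 2026 through August 1, 2026 inclusive is 152 days; tolling adds 152 days: November 9, 2026 + 152 days = April 10, 2027.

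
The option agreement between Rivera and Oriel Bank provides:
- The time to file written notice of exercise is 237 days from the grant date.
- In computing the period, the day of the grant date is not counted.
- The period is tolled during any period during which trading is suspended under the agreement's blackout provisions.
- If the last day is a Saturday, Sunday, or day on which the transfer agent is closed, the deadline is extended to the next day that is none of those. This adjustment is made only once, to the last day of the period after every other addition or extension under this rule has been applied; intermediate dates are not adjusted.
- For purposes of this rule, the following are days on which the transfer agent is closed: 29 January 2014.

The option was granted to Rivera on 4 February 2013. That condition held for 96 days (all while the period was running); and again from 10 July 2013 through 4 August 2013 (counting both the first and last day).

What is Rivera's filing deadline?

January 30, 2014

237 days after 4 February 2013 is September 29, 2013.
Tolling adds 96 days: September 29, 2013 + 96 days = January 3, 2014.
From July 10, 2013 through August 4, 2013 inclusive is 26 days; tolling adds 26 days: January 3, 2014 + 26 days = January 29, 2014.
January 29, 2014 is a listed holiday. The next qualifying day is January 30, 2014.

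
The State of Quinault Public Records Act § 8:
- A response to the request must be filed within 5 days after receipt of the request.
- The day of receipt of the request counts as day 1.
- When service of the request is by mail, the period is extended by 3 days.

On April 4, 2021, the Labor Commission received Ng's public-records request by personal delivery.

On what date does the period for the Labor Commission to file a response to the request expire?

April 8, 2021

Counting April 4, 2021 as day 1, day 5 is April 8, 2021.
Service was not by mail, so no mail extension applies.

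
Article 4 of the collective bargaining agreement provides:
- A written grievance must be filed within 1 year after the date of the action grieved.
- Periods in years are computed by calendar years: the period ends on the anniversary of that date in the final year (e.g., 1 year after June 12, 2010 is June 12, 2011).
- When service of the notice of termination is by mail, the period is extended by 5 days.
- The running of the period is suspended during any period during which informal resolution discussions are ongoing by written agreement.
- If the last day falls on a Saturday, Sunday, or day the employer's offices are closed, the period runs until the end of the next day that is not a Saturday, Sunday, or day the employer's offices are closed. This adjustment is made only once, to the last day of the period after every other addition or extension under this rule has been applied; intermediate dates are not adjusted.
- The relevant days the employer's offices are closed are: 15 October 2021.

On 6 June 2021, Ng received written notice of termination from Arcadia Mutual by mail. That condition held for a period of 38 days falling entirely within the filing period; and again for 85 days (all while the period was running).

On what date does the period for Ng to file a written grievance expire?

1 year after 6 June 2021 is June 6, 2022.
Service was by mail, adding 5 days: June 6, 2022 + 5 days = June 11, 2022.
Tolling adds 38 days: June 11, 2022 + 38 days = July 19, 2022.
Tolling adds 85 days: July 19, 2022 + 85 days = October 12, 2022.
October 12, 2022 is a Wednesday and not a day the employer's offices are closed, so no extension applies.

October 12, 2022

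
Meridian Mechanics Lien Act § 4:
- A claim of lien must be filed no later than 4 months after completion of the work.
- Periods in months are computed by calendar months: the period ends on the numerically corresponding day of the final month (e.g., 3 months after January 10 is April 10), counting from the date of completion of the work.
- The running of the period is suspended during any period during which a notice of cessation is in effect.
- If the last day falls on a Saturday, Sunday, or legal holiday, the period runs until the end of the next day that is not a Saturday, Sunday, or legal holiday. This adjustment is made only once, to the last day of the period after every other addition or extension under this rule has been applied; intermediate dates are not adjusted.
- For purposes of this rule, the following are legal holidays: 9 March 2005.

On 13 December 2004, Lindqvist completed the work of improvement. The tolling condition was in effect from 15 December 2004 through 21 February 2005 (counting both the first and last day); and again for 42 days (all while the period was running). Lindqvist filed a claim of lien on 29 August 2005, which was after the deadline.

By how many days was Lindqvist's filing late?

4 months after 13 December 2004 is April 13, 2005.
From December 15, 2004 through February 21, 2005 inclusive is 69 days; tolling adds 69 days: April 13, 2005 + 69 days = June 21, 2005.
Tolling adds 42 days: June 21, 2005 + 42 days = August 2, 2005.
August 2, 2005 is a Tuesday and not a legal holiday, so no extension applies.
The deadline is August 2, 2005; from August 2, 2005 to August 29, 2005 is 27 days.

27 days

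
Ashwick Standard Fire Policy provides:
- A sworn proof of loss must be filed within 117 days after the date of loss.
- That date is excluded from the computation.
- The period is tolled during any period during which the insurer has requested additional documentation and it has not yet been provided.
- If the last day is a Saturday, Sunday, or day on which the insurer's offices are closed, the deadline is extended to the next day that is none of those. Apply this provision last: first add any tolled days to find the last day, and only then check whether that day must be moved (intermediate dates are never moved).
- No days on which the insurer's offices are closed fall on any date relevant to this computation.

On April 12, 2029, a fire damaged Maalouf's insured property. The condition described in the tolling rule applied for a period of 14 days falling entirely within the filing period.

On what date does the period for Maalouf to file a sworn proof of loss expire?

117 days after April 12, 2029 is August 7, 2029.
Tolling adds 14 days: August 7, 2029 + 14 days = August 21, 2029.
August 21, 2029 is a Tuesday and not a day on which the insurer's offices are closed, so no extension applies.

August 21, 2029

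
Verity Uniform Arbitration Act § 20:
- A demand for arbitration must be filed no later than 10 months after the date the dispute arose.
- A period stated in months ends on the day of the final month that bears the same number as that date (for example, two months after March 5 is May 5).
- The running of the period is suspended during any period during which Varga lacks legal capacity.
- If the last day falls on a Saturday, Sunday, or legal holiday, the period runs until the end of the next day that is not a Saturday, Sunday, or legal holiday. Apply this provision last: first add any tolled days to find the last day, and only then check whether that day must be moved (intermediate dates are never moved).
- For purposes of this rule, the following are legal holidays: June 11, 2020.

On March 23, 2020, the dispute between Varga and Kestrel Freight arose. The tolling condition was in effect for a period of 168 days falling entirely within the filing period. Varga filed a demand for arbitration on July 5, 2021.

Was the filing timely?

10 months after March 23, 2020 is January 23, 2021.
Tolling adds 168 days: January 23, 2021 + 168 days = July 10, 2021.
July 10, 2021 is Saturday; July 11, 2021 is Sunday. The next qualifying day is July 12, 2021.
The deadline is July 12, 2021; the filing on July 5, 2021 is on or before that date.

Yes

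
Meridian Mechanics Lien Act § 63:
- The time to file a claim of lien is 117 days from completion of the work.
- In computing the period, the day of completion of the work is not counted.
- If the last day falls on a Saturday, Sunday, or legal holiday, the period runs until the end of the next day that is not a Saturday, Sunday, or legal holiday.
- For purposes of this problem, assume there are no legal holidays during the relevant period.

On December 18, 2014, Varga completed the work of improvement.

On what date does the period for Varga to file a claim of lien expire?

117 days after December 18, 2014 is April 14, 2015.
April 14, 2015 is a Tuesday and not a legal holiday, so no extension applies.

April 14, 2015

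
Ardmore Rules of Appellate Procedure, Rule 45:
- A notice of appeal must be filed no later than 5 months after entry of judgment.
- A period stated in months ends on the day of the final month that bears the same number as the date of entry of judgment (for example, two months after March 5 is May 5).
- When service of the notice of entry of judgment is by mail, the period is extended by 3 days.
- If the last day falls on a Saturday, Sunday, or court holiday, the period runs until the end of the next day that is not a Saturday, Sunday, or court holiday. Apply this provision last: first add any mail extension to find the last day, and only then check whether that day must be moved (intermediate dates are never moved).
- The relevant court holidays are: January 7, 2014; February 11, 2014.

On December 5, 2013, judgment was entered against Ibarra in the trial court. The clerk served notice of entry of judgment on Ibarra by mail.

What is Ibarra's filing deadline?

May 8, 2014

5 months after December 5, 2013 is May 5, 2014.
Service was by mail, adding 3 days: May 5, 2014 + 3 days = May 8, 2014.
May 8, 2014 is a Thursday and not a court holiday, so no extension applies.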